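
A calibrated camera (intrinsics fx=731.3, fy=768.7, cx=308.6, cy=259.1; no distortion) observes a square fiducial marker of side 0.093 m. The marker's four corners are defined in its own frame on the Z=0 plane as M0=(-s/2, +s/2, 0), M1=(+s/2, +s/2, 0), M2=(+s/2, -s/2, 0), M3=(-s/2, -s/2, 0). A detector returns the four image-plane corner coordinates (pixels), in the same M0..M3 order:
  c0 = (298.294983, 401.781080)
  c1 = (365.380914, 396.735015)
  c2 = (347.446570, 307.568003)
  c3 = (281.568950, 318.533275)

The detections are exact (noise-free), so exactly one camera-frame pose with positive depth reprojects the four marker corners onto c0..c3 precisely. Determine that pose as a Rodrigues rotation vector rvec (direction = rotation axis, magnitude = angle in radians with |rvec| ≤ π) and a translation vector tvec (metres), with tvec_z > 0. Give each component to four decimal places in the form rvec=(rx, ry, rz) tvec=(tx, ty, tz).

rvec=(0.0648, 0.6416, -0.2018) tvec=(0.0149, 0.1027, 0.8126)

Intrinsics K: fx=731.3, fy=768.7, cx=308.6, cy=259.1
Marker side s = 0.093 m; corners in marker frame (Z=0):
  M0 = (-0.0465, +0.0465, 0)
  M1 = (+0.0465, +0.0465, 0)
  M2 = (+0.0465, -0.0465, 0)
  M3 = (-0.0465, -0.0465, 0)
Detected image corners:
  c0 = (298.294983, 401.781080) px
  c1 = (365.380914, 396.735015) px
  c2 = (347.446570, 307.568003) px
  c3 = (281.568950, 318.533275) px
Planar DLT: solve 8×8 A·h = b for H (H[2,2]=1):
  H  [+476.16959 +185.18506 +322.03007]
  H  [-349.13338 +924.83477 +356.28600]
  H  [-0.73857 -0.00290 +1.00000]
B = K⁻¹H; ‖b₁‖=1.230689, ‖b₂‖=1.230689; λ = 2/(‖b₁‖+‖b₂‖) = 0.812553, sign → tz>0 ⇒ λ=+0.812553
r₁ = λ·B[:,0] = (+0.78232,-0.16677,-0.60013); r₂ = λ·B[:,1] = (+0.20676,+0.97839,-0.00236)
r₃ = r₁×r₂ = (+0.58756,-0.12224,+0.79990); SVD([r₁ r₂ r₃]) → R = UVᵀ:
  R  [+0.78232 +0.20676 +0.58756]
  R  [-0.16677 +0.97839 -0.12224]
  R  [-0.60013 -0.00236 +0.79990]
t = (+0.01492, +0.10273, +0.81255) m
tr R = 2.560612; θ = arccos((tr R − 1)/2) = 0.675642 rad = 38.711°
axis k = ((R−Rᵀ)₃₂, (R−Rᵀ)₁₃, (R−Rᵀ)₂₁) / (2 sinθ) = (+0.095841, +0.949545, -0.298630)
rvec = θ·k = (+0.064754, +0.641552, -0.201767)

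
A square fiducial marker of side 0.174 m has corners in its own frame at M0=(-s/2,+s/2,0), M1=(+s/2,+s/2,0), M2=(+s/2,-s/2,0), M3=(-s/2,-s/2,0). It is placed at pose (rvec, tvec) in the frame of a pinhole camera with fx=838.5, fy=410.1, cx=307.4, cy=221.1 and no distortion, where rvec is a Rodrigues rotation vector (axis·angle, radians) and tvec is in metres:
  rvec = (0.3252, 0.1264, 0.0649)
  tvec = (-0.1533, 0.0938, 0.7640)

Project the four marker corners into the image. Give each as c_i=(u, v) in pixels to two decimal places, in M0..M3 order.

Intrinsics K: fx=838.5, fy=410.1, cx=307.4, cy=221.1
Marker side s = 0.174 m; corners in marker frame (Z=0):
  M0 = (-0.0870, +0.0870, 0)
  M1 = (+0.0870, +0.0870, 0)
  M2 = (+0.0870, -0.0870, 0)
  M3 = (-0.0870, -0.0870, 0)
rvec = (0.3252, 0.1264, 0.0649), |rvec| = θ = 0.35489 rad = 20.333°
Rodrigues: sinθ=0.34748, 1−cosθ=0.06231; R = I + sinθ·[k]× + (1−cosθ)·[k]×²:
    [+0.99001 -0.04321 +0.13421]
    [+0.08388 +0.94559 -0.31436]
    [-0.11332 +0.32248 +0.93977]
t = (-0.1533, 0.0938, 0.7640) m
M0: Pc = R·M0+t = (-0.24319, +0.16877, +0.80191); u = 838.5·(-0.24319)/0.80191 + 307.4 = 53.1149, v = 410.1·(+0.16877)/0.80191 + 221.1 = 307.4084
M1: Pc = R·M1+t = (-0.07093, +0.18336, +0.78220); u = 838.5·(-0.07093)/0.78220 + 307.4 = 231.3663, v = 410.1·(+0.18336)/0.78220 + 221.1 = 317.2366
M2: Pc = R·M2+t = (-0.06341, +0.01883, +0.72609); u = 838.5·(-0.06341)/0.72609 + 307.4 = 234.1728, v = 410.1·(+0.01883)/0.72609 + 221.1 = 231.7362
M3: Pc = R·M3+t = (-0.23567, +0.00424, +0.74580); u = 838.5·(-0.23567)/0.74580 + 307.4 = 42.4364, v = 410.1·(+0.00424)/0.74580 + 221.1 = 223.4291

c0=(53.11, 307.41) c1=(231.37, 317.24) c2=(234.17, 231.74) c3=(42.44, 223.43)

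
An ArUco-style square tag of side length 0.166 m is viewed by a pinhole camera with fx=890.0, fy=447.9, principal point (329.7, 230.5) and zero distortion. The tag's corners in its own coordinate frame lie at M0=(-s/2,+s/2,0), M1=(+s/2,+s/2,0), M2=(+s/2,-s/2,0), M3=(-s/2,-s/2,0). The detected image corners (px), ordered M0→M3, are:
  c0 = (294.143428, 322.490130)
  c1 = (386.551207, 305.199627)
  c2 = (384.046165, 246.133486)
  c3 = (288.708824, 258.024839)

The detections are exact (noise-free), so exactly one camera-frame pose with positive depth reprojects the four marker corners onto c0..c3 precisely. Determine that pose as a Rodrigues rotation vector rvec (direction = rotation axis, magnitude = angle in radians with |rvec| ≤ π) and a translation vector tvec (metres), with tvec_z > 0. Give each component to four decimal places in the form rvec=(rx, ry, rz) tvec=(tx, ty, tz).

Intrinsics K: fx=890.0, fy=447.9, cx=329.7, cy=230.5
Marker side s = 0.166 m; corners in marker frame (Z=0):
  M0 = (-0.0830, +0.0830, 0)
  M1 = (+0.0830, +0.0830, 0)
  M2 = (+0.0830, -0.0830, 0)
  M3 = (-0.0830, -0.0830, 0)
Detected image corners:
  c0 = (294.143428, 322.490130) px
  c1 = (386.551207, 305.199627) px
  c2 = (384.046165, 246.133486) px
  c3 = (288.708824, 258.024839) px
Planar DLT: solve 8×8 A·h = b for H (H[2,2]=1):
  H  [+756.67030 +79.02270 +340.59188]
  H  [+71.85389 +417.75099 +283.04030]
  H  [+0.56535 +0.16409 +1.00000]
B = K⁻¹H; ‖b₁‖=0.864422, ‖b₂‖=0.864422; λ = 2/(‖b₁‖+‖b₂‖) = 1.156842, sign → tz>0 ⇒ λ=+1.156842
r₁ = λ·B[:,0] = (+0.74126,-0.15099,+0.65402); r₂ = λ·B[:,1] = (+0.03239,+0.98128,+0.18983)
r₃ = r₁×r₂ = (-0.67044,-0.11952,+0.73227); SVD([r₁ r₂ r₃]) → R = UVᵀ:
  R  [+0.74126 +0.03239 -0.67044]
  R  [-0.15099 +0.98128 -0.11952]
  R  [+0.65402 +0.18983 +0.73227]
t = (+0.01416, +0.13570, +1.15684) m
tr R = 2.454811; θ = arccos((tr R − 1)/2) = 0.756263 rad = 43.331°
axis k = ((R−Rᵀ)₃₂, (R−Rᵀ)₁₃, (R−Rᵀ)₂₁) / (2 sinθ) = (+0.225406, -0.965058, -0.133621)
rvec = θ·k = (+0.170466, -0.729838, -0.101053)

rvec=(0.1705, -0.7298, -0.1011) tvec=(0.0142, 0.1357, 1.1568)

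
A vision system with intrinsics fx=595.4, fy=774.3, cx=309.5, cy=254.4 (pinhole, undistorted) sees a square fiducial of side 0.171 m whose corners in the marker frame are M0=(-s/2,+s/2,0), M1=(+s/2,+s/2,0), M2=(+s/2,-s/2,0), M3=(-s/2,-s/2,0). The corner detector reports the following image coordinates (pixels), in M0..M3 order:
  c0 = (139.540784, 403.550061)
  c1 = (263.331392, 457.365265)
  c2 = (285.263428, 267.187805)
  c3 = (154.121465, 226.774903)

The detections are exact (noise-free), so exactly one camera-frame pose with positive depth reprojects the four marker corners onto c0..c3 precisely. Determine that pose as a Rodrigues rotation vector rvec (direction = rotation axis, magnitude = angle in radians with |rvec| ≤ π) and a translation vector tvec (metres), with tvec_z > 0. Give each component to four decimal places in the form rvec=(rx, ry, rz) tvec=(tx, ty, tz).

rvec=(0.1544, 0.3665, 0.1864) tvec=(-0.1176, 0.0758, 0.6875)

Intrinsics K: fx=595.4, fy=774.3, cx=309.5, cy=254.4
Marker side s = 0.171 m; corners in marker frame (Z=0):
  M0 = (-0.0855, +0.0855, 0)
  M1 = (+0.0855, +0.0855, 0)
  M2 = (+0.0855, -0.0855, 0)
  M3 = (-0.0855, -0.0855, 0)
Detected image corners:
  c0 = (139.540784, 403.550061) px
  c1 = (263.331392, 457.365265) px
  c2 = (285.263428, 267.187805) px
  c3 = (154.121465, 226.774903) px
Planar DLT: solve 8×8 A·h = b for H (H[2,2]=1):
  H  [+640.58178 -49.77977 +207.65608]
  H  [+108.55964 +1161.49915 +339.81010]
  H  [-0.49555 +0.26629 +1.00000]
B = K⁻¹H; ‖b₁‖=1.454499, ‖b₂‖=1.454499; λ = 2/(‖b₁‖+‖b₂‖) = 0.687522, sign → tz>0 ⇒ λ=+0.687522
r₁ = λ·B[:,0] = (+0.91680,+0.20833,-0.34070); r₂ = λ·B[:,1] = (-0.15265,+0.97117,+0.18308)
r₃ = r₁×r₂ = (+0.36902,-0.11584,+0.92217); SVD([r₁ r₂ r₃]) → R = UVᵀ:
  R  [+0.91680 -0.15265 +0.36902]
  R  [+0.20833 +0.97117 -0.11584]
  R  [-0.34070 +0.18308 +0.92217]
t = (-0.11760, +0.07584, +0.68752) m
tr R = 2.810144; θ = arccos((tr R − 1)/2) = 0.439247 rad = 25.167°
axis k = ((R−Rᵀ)₃₂, (R−Rᵀ)₁₃, (R−Rᵀ)₂₁) / (2 sinθ) = (+0.351461, +0.834467, +0.424430)
rvec = θ·k = (+0.154378, +0.366537, +0.186429)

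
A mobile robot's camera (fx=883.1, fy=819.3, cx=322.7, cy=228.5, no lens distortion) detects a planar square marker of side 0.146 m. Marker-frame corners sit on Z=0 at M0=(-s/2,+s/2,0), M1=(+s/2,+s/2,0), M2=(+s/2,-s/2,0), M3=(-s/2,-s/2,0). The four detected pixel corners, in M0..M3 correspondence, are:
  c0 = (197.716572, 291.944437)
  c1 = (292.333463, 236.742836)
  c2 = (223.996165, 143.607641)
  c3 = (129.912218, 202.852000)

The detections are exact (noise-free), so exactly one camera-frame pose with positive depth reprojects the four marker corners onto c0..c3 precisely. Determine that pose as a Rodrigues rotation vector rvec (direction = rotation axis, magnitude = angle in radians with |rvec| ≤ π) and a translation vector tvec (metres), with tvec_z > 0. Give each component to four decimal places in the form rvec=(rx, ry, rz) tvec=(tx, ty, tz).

Intrinsics K: fx=883.1, fy=819.3, cx=322.7, cy=228.5
Marker side s = 0.146 m; corners in marker frame (Z=0):
  M0 = (-0.0730, +0.0730, 0)
  M1 = (+0.0730, +0.0730, 0)
  M2 = (+0.0730, -0.0730, 0)
  M3 = (-0.0730, -0.0730, 0)
Detected image corners:
  c0 = (197.716572, 291.944437) px
  c1 = (292.333463, 236.742836) px
  c2 = (223.996165, 143.607641) px
  c3 = (129.912218, 202.852000) px
Planar DLT: solve 8×8 A·h = b for H (H[2,2]=1):
  H  [+598.59737 +492.42703 +210.52052]
  H  [-441.22864 +651.02645 +219.67174]
  H  [-0.22586 +0.12426 +1.00000]
B = K⁻¹H; ‖b₁‖=0.924839, ‖b₂‖=0.924839; λ = 2/(‖b₁‖+‖b₂‖) = 1.081269, sign → tz>0 ⇒ λ=+1.081269
r₁ = λ·B[:,0] = (+0.82217,-0.51420,-0.24422); r₂ = λ·B[:,1] = (+0.55383,+0.82172,+0.13436)
r₃ = r₁×r₂ = (+0.13159,-0.24573,+0.96037); SVD([r₁ r₂ r₃]) → R = UVᵀ:
  R  [+0.82217 +0.55383 +0.13159]
  R  [-0.51420 +0.82172 -0.24573]
  R  [-0.24422 +0.13436 +0.96037]
t = (-0.13735, -0.01165, +1.08127) m
tr R = 2.604249; θ = arccos((tr R − 1)/2) = 0.639952 rad = 36.667°
axis k = ((R−Rᵀ)₃₂, (R−Rᵀ)₁₃, (R−Rᵀ)₂₁) / (2 sinθ) = (+0.318249, +0.314666, -0.894261)
rvec = θ·k = (+0.203664, +0.201371, -0.572284)

rvec=(0.2037, 0.2014, -0.5723) tvec=(-0.1374, -0.0117, 1.0813)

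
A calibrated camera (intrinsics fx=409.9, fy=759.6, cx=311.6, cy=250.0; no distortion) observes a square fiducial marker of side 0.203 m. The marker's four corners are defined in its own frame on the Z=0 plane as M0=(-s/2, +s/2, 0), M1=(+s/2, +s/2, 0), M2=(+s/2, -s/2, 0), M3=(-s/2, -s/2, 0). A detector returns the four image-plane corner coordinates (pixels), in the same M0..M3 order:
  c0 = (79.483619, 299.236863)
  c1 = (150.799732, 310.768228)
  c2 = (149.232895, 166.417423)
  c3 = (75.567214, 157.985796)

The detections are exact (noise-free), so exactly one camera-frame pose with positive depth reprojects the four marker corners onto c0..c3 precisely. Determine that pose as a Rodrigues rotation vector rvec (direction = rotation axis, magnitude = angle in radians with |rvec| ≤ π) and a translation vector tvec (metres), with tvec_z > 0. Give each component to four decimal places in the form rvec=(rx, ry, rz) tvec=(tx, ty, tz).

rvec=(0.1724, 0.1326, 0.0610) tvec=(-0.5156, -0.0214, 1.0660)

Intrinsics K: fx=409.9, fy=759.6, cx=311.6, cy=250.0
Marker side s = 0.203 m; corners in marker frame (Z=0):
  M0 = (-0.1015, +0.1015, 0)
  M1 = (+0.1015, +0.1015, 0)
  M2 = (+0.1015, -0.1015, 0)
  M3 = (-0.1015, -0.1015, 0)
Detected image corners:
  c0 = (79.483619, 299.236863) px
  c1 = (150.799732, 310.768228) px
  c2 = (149.232895, 166.417423) px
  c3 = (75.567214, 157.985796) px
Planar DLT: solve 8×8 A·h = b for H (H[2,2]=1):
  H  [+343.53081 +32.24971 +113.35811]
  H  [+21.63799 +741.70518 +234.73166]
  H  [-0.11840 +0.16414 +1.00000]
B = K⁻¹H; ‖b₁‖=0.938043, ‖b₂‖=0.938043; λ = 2/(‖b₁‖+‖b₂‖) = 1.066049, sign → tz>0 ⇒ λ=+1.066049
r₁ = λ·B[:,0] = (+0.98939,+0.07191,-0.12622); r₂ = λ·B[:,1] = (-0.04915,+0.98334,+0.17498)
r₃ = r₁×r₂ = (+0.13670,-0.16692,+0.97645); SVD([r₁ r₂ r₃]) → R = UVᵀ:
  R  [+0.98939 -0.04915 +0.13670]
  R  [+0.07191 +0.98334 -0.16692]
  R  [-0.12622 +0.17498 +0.97645]
t = (-0.51558, -0.02143, +1.06605) m
tr R = 2.949183; θ = arccos((tr R − 1)/2) = 0.225907 rad = 12.944°
axis k = ((R−Rᵀ)₃₂, (R−Rᵀ)₁₃, (R−Rᵀ)₂₁) / (2 sinθ) = (+0.763221, +0.586916, +0.270228)
rvec = θ·k = (+0.172417, +0.132588, +0.061046)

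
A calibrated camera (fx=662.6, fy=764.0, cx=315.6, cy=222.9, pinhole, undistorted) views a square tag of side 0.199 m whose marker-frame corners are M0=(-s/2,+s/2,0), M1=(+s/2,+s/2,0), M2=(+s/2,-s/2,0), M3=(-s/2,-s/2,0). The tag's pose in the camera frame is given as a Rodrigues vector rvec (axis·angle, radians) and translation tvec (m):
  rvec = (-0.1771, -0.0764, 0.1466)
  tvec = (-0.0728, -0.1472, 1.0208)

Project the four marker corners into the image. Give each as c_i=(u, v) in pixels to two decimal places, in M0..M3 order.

c0=(192.78, 172.74) c1=(323.20, 196.25) c2=(340.40, 55.51) c3=(214.74, 31.12)

Intrinsics K: fx=662.6, fy=764.0, cx=315.6, cy=222.9
Marker side s = 0.199 m; corners in marker frame (Z=0):
  M0 = (-0.0995, +0.0995, 0)
  M1 = (+0.0995, +0.0995, 0)
  M2 = (+0.0995, -0.0995, 0)
  M3 = (-0.0995, -0.0995, 0)
rvec = (-0.1771, -0.0764, 0.1466), |rvec| = θ = 0.24227 rad = 13.881°
Rodrigues: sinθ=0.23990, 1−cosθ=0.02920; R = I + sinθ·[k]× + (1−cosθ)·[k]×²:
    [+0.98640 -0.13844 -0.08857]
    [+0.15190 +0.97370 +0.16980]
    [+0.06274 -0.18095 +0.98149]
t = (-0.0728, -0.1472, 1.0208) m
M0: Pc = R·M0+t = (-0.18472, -0.06543, +0.99655); u = 662.6·(-0.18472)/0.99655 + 315.6 = 192.7802, v = 764.0·(-0.06543)/0.99655 + 222.9 = 172.7378
M1: Pc = R·M1+t = (+0.01157, -0.03520, +1.00904); u = 662.6·(+0.01157)/1.00904 + 315.6 = 323.1992, v = 764.0·(-0.03520)/1.00904 + 222.9 = 196.2462
M2: Pc = R·M2+t = (+0.03912, -0.22897, +1.04505); u = 662.6·(+0.03912)/1.04505 + 315.6 = 340.4046, v = 764.0·(-0.22897)/1.04505 + 222.9 = 55.5081
M3: Pc = R·M3+t = (-0.15717, -0.25920, +1.03256); u = 662.6·(-0.15717)/1.03256 + 315.6 = 214.7416, v = 764.0·(-0.25920)/1.03256 + 222.9 = 31.1178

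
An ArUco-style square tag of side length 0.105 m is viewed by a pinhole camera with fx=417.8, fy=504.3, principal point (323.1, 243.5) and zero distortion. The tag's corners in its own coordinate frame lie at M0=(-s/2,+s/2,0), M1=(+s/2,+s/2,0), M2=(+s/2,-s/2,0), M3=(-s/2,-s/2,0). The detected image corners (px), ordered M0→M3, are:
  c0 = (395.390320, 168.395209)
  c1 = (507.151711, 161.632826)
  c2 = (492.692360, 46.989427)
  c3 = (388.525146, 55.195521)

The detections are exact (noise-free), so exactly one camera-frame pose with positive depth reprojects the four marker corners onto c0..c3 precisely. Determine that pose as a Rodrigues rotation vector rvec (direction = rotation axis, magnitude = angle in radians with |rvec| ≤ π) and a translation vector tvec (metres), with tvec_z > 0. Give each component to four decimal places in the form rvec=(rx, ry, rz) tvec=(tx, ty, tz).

rvec=(-0.2730, 0.0729, -0.0310) tvec=(0.1210, -0.1127, 0.4136)

Intrinsics K: fx=417.8, fy=504.3, cx=323.1, cy=243.5
Marker side s = 0.105 m; corners in marker frame (Z=0):
  M0 = (-0.0525, +0.0525, 0)
  M1 = (+0.0525, +0.0525, 0)
  M2 = (+0.0525, -0.0525, 0)
  M3 = (-0.0525, -0.0525, 0)
Detected image corners:
  c0 = (395.390320, 168.395209) px
  c1 = (507.151711, 161.632826) px
  c2 = (492.692360, 46.989427) px
  c3 = (388.525146, 55.195521) px
Planar DLT: solve 8×8 A·h = b for H (H[2,2]=1):
  H  [+954.01567 -190.29454 +445.29314]
  H  [-89.19650 +1014.26917 +106.13042]
  H  [-0.16364 -0.65374 +1.00000]
B = K⁻¹H; ‖b₁‖=2.417508, ‖b₂‖=2.417508; λ = 2/(‖b₁‖+‖b₂‖) = 0.413649, sign → tz>0 ⇒ λ=+0.413649
r₁ = λ·B[:,0] = (+0.99688,-0.04048,-0.06769); r₂ = λ·B[:,1] = (+0.02072,+0.96252,-0.27042)
r₃ = r₁×r₂ = (+0.07610,+0.26817,+0.96036); SVD([r₁ r₂ r₃]) → R = UVᵀ:
  R  [+0.99688 +0.02072 +0.07610]
  R  [-0.04048 +0.96252 +0.26817]
  R  [-0.06769 -0.27042 +0.96036]
t = (+0.12098, -0.11268, +0.41365) m
tr R = 2.919764; θ = arccos((tr R − 1)/2) = 0.284214 rad = 16.284°
axis k = ((R−Rᵀ)₃₂, (R−Rᵀ)₁₃, (R−Rᵀ)₂₁) / (2 sinθ) = (-0.960391, +0.256399, -0.109128)
rvec = θ·k = (-0.272957, +0.072872, -0.031016)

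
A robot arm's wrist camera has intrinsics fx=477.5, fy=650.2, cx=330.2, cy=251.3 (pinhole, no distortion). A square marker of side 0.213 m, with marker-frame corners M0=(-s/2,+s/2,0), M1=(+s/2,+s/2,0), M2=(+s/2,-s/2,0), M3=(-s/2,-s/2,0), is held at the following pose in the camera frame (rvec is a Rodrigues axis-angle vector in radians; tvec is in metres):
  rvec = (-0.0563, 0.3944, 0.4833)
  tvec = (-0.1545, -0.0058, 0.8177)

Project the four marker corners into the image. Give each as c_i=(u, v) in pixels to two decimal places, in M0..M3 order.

Intrinsics K: fx=477.5, fy=650.2, cx=330.2, cy=251.3
Marker side s = 0.213 m; corners in marker frame (Z=0):
  M0 = (-0.1065, +0.1065, 0)
  M1 = (+0.1065, +0.1065, 0)
  M2 = (+0.1065, -0.1065, 0)
  M3 = (-0.1065, -0.1065, 0)
rvec = (-0.0563, 0.3944, 0.4833), |rvec| = θ = 0.62634 rad = 35.887°
Rodrigues: sinθ=0.58618, 1−cosθ=0.18982; R = I + sinθ·[k]× + (1−cosθ)·[k]×²:
    [+0.81171 -0.46306 +0.35595]
    [+0.44157 +0.88545 +0.14492]
    [-0.38228 +0.03954 +0.92320]
t = (-0.1545, -0.0058, 0.8177) m
M0: Pc = R·M0+t = (-0.29026, +0.04147, +0.86262); u = 477.5·(-0.29026)/0.86262 + 330.2 = 169.5267, v = 650.2·(+0.04147)/0.86262 + 251.3 = 282.5599
M1: Pc = R·M1+t = (-0.11737, +0.13553, +0.78120); u = 477.5·(-0.11737)/0.78120 + 330.2 = 258.4598, v = 650.2·(+0.13553)/0.78120 + 251.3 = 364.1007
M2: Pc = R·M2+t = (-0.01874, -0.05307, +0.77278); u = 477.5·(-0.01874)/0.77278 + 330.2 = 318.6225, v = 650.2·(-0.05307)/0.77278 + 251.3 = 206.6456
M3: Pc = R·M3+t = (-0.19163, -0.14713, +0.85420); u = 477.5·(-0.19163)/0.85420 + 330.2 = 223.0776, v = 650.2·(-0.14713)/0.85420 + 251.3 = 139.3100

c0=(169.53, 282.56) c1=(258.46, 364.10) c2=(318.62, 206.65) c3=(223.08, 139.31)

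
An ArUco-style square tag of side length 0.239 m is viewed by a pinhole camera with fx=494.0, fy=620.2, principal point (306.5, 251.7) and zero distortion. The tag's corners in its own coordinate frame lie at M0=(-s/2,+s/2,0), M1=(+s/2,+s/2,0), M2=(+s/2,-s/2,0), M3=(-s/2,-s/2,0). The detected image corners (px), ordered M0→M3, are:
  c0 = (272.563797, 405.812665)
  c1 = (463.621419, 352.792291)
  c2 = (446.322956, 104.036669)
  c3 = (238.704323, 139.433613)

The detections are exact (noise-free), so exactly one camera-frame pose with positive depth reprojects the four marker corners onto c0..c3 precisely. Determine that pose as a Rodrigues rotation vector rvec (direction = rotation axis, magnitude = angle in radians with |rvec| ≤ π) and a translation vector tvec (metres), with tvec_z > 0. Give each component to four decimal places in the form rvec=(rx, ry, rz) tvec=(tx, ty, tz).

rvec=(0.1576, -0.2057, -0.1556) tvec=(0.0607, 0.0024, 0.5625)

Intrinsics K: fx=494.0, fy=620.2, cx=306.5, cy=251.7
Marker side s = 0.239 m; corners in marker frame (Z=0):
  M0 = (-0.1195, +0.1195, 0)
  M1 = (+0.1195, +0.1195, 0)
  M2 = (+0.1195, -0.1195, 0)
  M3 = (-0.1195, -0.1195, 0)
Detected image corners:
  c0 = (272.563797, 405.812665) px
  c1 = (463.621419, 352.792291) px
  c2 = (446.322956, 104.036669) px
  c3 = (238.704323, 139.433613) px
Planar DLT: solve 8×8 A·h = b for H (H[2,2]=1):
  H  [+953.06012 +213.69940 +359.79966]
  H  [-101.51398 +1152.39889 +254.30590]
  H  [+0.33850 +0.30418 +1.00000]
B = K⁻¹H; ‖b₁‖=1.777933, ‖b₂‖=1.777933; λ = 2/(‖b₁‖+‖b₂‖) = 0.562451, sign → tz>0 ⇒ λ=+0.562451
r₁ = λ·B[:,0] = (+0.96700,-0.16933,+0.19039); r₂ = λ·B[:,1] = (+0.13716,+0.97566,+0.17109)
r₃ = r₁×r₂ = (-0.21472,-0.13933,+0.96669); SVD([r₁ r₂ r₃]) → R = UVᵀ:
  R  [+0.96700 +0.13716 -0.21472]
  R  [-0.16933 +0.97566 -0.13933]
  R  [+0.19039 +0.17109 +0.96669]
t = (+0.06069, +0.00236, +0.56245) m
tr R = 2.909344; θ = arccos((tr R − 1)/2) = 0.302241 rad = 17.317°
axis k = ((R−Rᵀ)₃₂, (R−Rᵀ)₁₃, (R−Rᵀ)₂₁) / (2 sinθ) = (+0.521420, -0.680493, -0.514831)
rvec = θ·k = (+0.157594, -0.205673, -0.155603)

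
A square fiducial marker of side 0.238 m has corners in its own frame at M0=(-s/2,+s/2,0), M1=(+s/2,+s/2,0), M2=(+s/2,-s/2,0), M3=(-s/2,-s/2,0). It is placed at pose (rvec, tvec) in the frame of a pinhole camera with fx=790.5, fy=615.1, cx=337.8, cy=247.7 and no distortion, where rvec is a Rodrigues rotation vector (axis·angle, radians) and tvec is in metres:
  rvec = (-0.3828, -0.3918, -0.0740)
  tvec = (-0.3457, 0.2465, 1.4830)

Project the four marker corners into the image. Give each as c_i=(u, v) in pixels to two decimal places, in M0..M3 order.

Intrinsics K: fx=790.5, fy=615.1, cx=337.8, cy=247.7
Marker side s = 0.238 m; corners in marker frame (Z=0):
  M0 = (-0.1190, +0.1190, 0)
  M1 = (+0.1190, +0.1190, 0)
  M2 = (+0.1190, -0.1190, 0)
  M3 = (-0.1190, -0.1190, 0)
rvec = (-0.3828, -0.3918, -0.0740), |rvec| = θ = 0.55274 rad = 31.670°
Rodrigues: sinθ=0.52502, 1−cosθ=0.14891; R = I + sinθ·[k]× + (1−cosθ)·[k]×²:
    [+0.92251 +0.14339 -0.35835]
    [+0.00281 +0.92591 +0.37773]
    [+0.38596 -0.34947 +0.85376]
t = (-0.3457, 0.2465, 1.4830) m
M0: Pc = R·M0+t = (-0.43842, +0.35635, +1.39548); u = 790.5·(-0.43842)/1.39548 + 337.8 = 89.4506, v = 615.1·(+0.35635)/1.39548 + 247.7 = 404.7710
M1: Pc = R·M1+t = (-0.21886, +0.35702, +1.48734); u = 790.5·(-0.21886)/1.48734 + 337.8 = 221.4804, v = 615.1·(+0.35702)/1.48734 + 247.7 = 395.3471
M2: Pc = R·M2+t = (-0.25298, +0.13665, +1.57052); u = 790.5·(-0.25298)/1.57052 + 337.8 = 210.4634, v = 615.1·(+0.13665)/1.57052 + 247.7 = 301.2201
M3: Pc = R·M3+t = (-0.47254, +0.13598, +1.47866); u = 790.5·(-0.47254)/1.47866 + 337.8 = 85.1759, v = 615.1·(+0.13598)/1.47866 + 247.7 = 304.2666

c0=(89.45, 404.77) c1=(221.48, 395.35) c2=(210.46, 301.22) c3=(85.18, 304.27)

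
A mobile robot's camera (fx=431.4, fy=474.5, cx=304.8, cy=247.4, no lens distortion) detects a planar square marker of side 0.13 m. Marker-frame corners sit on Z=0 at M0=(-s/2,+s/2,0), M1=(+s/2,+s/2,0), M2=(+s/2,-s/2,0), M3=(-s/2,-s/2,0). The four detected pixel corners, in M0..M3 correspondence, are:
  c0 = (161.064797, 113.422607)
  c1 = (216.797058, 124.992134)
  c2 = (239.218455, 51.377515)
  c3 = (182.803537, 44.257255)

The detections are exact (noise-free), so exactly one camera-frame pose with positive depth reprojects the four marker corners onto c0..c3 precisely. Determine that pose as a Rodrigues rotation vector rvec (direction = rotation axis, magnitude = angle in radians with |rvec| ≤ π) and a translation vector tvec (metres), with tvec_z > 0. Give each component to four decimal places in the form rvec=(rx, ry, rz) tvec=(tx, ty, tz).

Intrinsics K: fx=431.4, fy=474.5, cx=304.8, cy=247.4
Marker side s = 0.13 m; corners in marker frame (Z=0):
  M0 = (-0.0650, +0.0650, 0)
  M1 = (+0.0650, +0.0650, 0)
  M2 = (+0.0650, -0.0650, 0)
  M3 = (-0.0650, -0.0650, 0)
Detected image corners:
  c0 = (161.064797, 113.422607) px
  c1 = (216.797058, 124.992134) px
  c2 = (239.218455, 51.377515) px
  c3 = (182.803537, 44.257255) px
Planar DLT: solve 8×8 A·h = b for H (H[2,2]=1):
  H  [+337.85054 -187.85743 +199.18379]
  H  [+32.73538 +541.07863 +83.16048]
  H  [-0.46757 -0.09047 +1.00000]
B = K⁻¹H; ‖b₁‖=1.247534, ‖b₂‖=1.247533; λ = 2/(‖b₁‖+‖b₂‖) = 0.801582, sign → tz>0 ⇒ λ=+0.801582
r₁ = λ·B[:,0] = (+0.89256,+0.25072,-0.37479); r₂ = λ·B[:,1] = (-0.29782,+0.95186,-0.07252)
r₃ = r₁×r₂ = (+0.33857,+0.17635,+0.92427); SVD([r₁ r₂ r₃]) → R = UVᵀ:
  R  [+0.89256 -0.29782 +0.33857]
  R  [+0.25072 +0.95186 +0.17635]
  R  [-0.37479 -0.07252 +0.92427]
t = (-0.19624, -0.27745, +0.80158) m
tr R = 2.768695; θ = arccos((tr R − 1)/2) = 0.485702 rad = 27.829°
axis k = ((R−Rᵀ)₃₂, (R−Rᵀ)₁₃, (R−Rᵀ)₂₁) / (2 sinθ) = (-0.266546, +0.764056, +0.587513)
rvec = θ·k = (-0.129462, +0.371103, +0.285356)

rvec=(-0.1295, 0.3711, 0.2854) tvec=(-0.1962, -0.2775, 0.8016)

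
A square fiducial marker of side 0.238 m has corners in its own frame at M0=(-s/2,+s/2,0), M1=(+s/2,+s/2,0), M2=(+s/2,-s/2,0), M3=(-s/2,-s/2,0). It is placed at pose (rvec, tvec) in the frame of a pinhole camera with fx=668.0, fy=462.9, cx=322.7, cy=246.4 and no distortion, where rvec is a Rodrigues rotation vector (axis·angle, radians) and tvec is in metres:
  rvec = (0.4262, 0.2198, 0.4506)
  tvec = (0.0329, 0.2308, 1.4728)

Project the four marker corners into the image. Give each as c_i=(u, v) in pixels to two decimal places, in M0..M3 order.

Intrinsics K: fx=668.0, fy=462.9, cx=322.7, cy=246.4
Marker side s = 0.238 m; corners in marker frame (Z=0):
  M0 = (-0.1190, +0.1190, 0)
  M1 = (+0.1190, +0.1190, 0)
  M2 = (+0.1190, -0.1190, 0)
  M3 = (-0.1190, -0.1190, 0)
rvec = (0.4262, 0.2198, 0.4506), |rvec| = θ = 0.65803 rad = 37.702°
Rodrigues: sinθ=0.61156, 1−cosθ=0.20880; R = I + sinθ·[k]× + (1−cosθ)·[k]×²:
    [+0.87879 -0.37361 +0.29689]
    [+0.46395 +0.81450 -0.34834]
    [-0.11167 +0.44386 +0.88911]
t = (0.0329, 0.2308, 1.4728) m
M0: Pc = R·M0+t = (-0.11614, +0.27251, +1.53891); u = 668.0·(-0.11614)/1.53891 + 322.7 = 272.2886, v = 462.9·(+0.27251)/1.53891 + 246.4 = 328.3718
M1: Pc = R·M1+t = (+0.09302, +0.38294, +1.51233); u = 668.0·(+0.09302)/1.51233 + 322.7 = 363.7860, v = 462.9·(+0.38294)/1.51233 + 246.4 = 363.6104
M2: Pc = R·M2+t = (+0.18194, +0.18909, +1.40669); u = 668.0·(+0.18194)/1.40669 + 322.7 = 409.0962, v = 462.9·(+0.18909)/1.40669 + 246.4 = 308.6222
M3: Pc = R·M3+t = (-0.02722, +0.07866, +1.43327); u = 668.0·(-0.02722)/1.43327 + 322.7 = 310.0148, v = 462.9·(+0.07866)/1.43327 + 246.4 = 271.8061

c0=(272.29, 328.37) c1=(363.79, 363.61) c2=(409.10, 308.62) c3=(310.01, 271.81)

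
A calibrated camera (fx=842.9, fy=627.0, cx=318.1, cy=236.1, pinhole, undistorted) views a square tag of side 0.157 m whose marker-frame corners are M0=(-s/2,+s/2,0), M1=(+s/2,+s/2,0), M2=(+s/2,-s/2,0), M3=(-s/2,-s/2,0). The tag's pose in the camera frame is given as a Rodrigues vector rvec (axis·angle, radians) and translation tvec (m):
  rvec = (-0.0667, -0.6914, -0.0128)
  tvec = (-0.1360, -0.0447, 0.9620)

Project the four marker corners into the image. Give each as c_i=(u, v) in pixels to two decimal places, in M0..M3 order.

Intrinsics K: fx=842.9, fy=627.0, cx=318.1, cy=236.1
Marker side s = 0.157 m; corners in marker frame (Z=0):
  M0 = (-0.0785, +0.0785, 0)
  M1 = (+0.0785, +0.0785, 0)
  M2 = (+0.0785, -0.0785, 0)
  M3 = (-0.0785, -0.0785, 0)
rvec = (-0.0667, -0.6914, -0.0128), |rvec| = θ = 0.69473 rad = 39.805°
Rodrigues: sinθ=0.64018, 1−cosθ=0.23177; R = I + sinθ·[k]× + (1−cosθ)·[k]×²:
    [+0.77036 +0.03394 -0.63670]
    [+0.01035 +0.99778 +0.06571]
    [+0.63752 -0.05721 +0.76831]
t = (-0.1360, -0.0447, 0.9620) m
M0: Pc = R·M0+t = (-0.19381, +0.03281, +0.90746); u = 842.9·(-0.19381)/0.90746 + 318.1 = 138.0797, v = 627.0·(+0.03281)/0.90746 + 236.1 = 258.7721
M1: Pc = R·M1+t = (-0.07286, +0.03444, +1.00755); u = 842.9·(-0.07286)/1.00755 + 318.1 = 257.1450, v = 627.0·(+0.03444)/1.00755 + 236.1 = 257.5311
M2: Pc = R·M2+t = (-0.07819, -0.12221, +1.01654); u = 842.9·(-0.07819)/1.01654 + 318.1 = 253.2652, v = 627.0·(-0.12221)/1.01654 + 236.1 = 160.7186
M3: Pc = R·M3+t = (-0.19914, -0.12384, +0.91645); u = 842.9·(-0.19914)/0.91645 + 318.1 = 134.9431, v = 627.0·(-0.12384)/0.91645 + 236.1 = 151.3740

c0=(138.08, 258.77) c1=(257.15, 257.53) c2=(253.27, 160.72) c3=(134.94, 151.37)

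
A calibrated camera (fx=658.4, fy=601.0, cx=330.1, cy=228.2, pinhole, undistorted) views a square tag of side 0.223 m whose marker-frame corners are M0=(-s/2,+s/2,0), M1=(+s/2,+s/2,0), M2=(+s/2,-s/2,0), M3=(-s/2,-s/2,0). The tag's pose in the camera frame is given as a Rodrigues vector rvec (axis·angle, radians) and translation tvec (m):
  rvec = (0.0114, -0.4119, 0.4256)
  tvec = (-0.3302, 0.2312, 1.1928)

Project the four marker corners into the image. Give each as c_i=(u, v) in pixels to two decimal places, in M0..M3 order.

c0=(60.22, 380.12) c1=(178.55, 412.88) c2=(228.16, 312.21) c3=(115.25, 272.35)

Intrinsics K: fx=658.4, fy=601.0, cx=330.1, cy=228.2
Marker side s = 0.223 m; corners in marker frame (Z=0):
  M0 = (-0.1115, +0.1115, 0)
  M1 = (+0.1115, +0.1115, 0)
  M2 = (+0.1115, -0.1115, 0)
  M3 = (-0.1115, -0.1115, 0)
rvec = (0.0114, -0.4119, 0.4256), |rvec| = θ = 0.59239 rad = 33.941°
Rodrigues: sinθ=0.55835, 1−cosθ=0.17039; R = I + sinθ·[k]× + (1−cosθ)·[k]×²:
    [+0.82967 -0.40342 -0.38587]
    [+0.39886 +0.91199 -0.09586]
    [+0.39058 -0.07437 +0.91756]
t = (-0.3302, 0.2312, 1.1928) m
M0: Pc = R·M0+t = (-0.46769, +0.28841, +1.14096); u = 658.4·(-0.46769)/1.14096 + 330.1 = 60.2153, v = 601.0·(+0.28841)/1.14096 + 228.2 = 380.1221
M1: Pc = R·M1+t = (-0.28267, +0.37736, +1.22806); u = 658.4·(-0.28267)/1.22806 + 330.1 = 178.5501, v = 601.0·(+0.37736)/1.22806 + 228.2 = 412.8763
M2: Pc = R·M2+t = (-0.19271, +0.17399, +1.24464); u = 658.4·(-0.19271)/1.24464 + 330.1 = 228.1588, v = 601.0·(+0.17399)/1.24464 + 228.2 = 312.2127
M3: Pc = R·M3+t = (-0.37773, +0.08504, +1.15754); u = 658.4·(-0.37773)/1.15754 + 330.1 = 115.2523, v = 601.0·(+0.08504)/1.15754 + 228.2 = 272.3533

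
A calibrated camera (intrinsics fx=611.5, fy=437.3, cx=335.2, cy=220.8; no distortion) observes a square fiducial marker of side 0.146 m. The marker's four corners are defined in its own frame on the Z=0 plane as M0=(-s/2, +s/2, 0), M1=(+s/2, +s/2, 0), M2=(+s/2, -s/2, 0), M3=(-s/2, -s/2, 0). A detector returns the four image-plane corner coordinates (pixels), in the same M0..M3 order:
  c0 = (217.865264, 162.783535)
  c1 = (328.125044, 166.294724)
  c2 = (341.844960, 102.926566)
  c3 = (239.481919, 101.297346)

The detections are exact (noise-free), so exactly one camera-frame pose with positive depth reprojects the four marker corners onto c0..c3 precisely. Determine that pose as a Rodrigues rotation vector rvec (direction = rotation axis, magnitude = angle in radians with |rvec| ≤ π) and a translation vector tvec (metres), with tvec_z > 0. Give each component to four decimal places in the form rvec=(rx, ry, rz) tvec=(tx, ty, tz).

rvec=(-0.4668, 0.1340, 0.0972) tvec=(-0.0719, -0.1661, 0.8186)

Intrinsics K: fx=611.5, fy=437.3, cx=335.2, cy=220.8
Marker side s = 0.146 m; corners in marker frame (Z=0):
  M0 = (-0.0730, +0.0730, 0)
  M1 = (+0.0730, +0.0730, 0)
  M2 = (+0.0730, -0.0730, 0)
  M3 = (-0.0730, -0.0730, 0)
Detected image corners:
  c0 = (217.865264, 162.783535) px
  c1 = (328.125044, 166.294724) px
  c2 = (341.844960, 102.926566) px
  c3 = (239.481919, 101.297346) px
Planar DLT: solve 8×8 A·h = b for H (H[2,2]=1):
  H  [+675.16098 -273.39480 +281.46208]
  H  [-7.21840 +355.58248 +132.07921]
  H  [-0.18428 -0.53939 +1.00000]
B = K⁻¹H; ‖b₁‖=1.221527, ‖b₂‖=1.221527; λ = 2/(‖b₁‖+‖b₂‖) = 0.818647, sign → tz>0 ⇒ λ=+0.818647
r₁ = λ·B[:,0] = (+0.98657,+0.06266,-0.15086); r₂ = λ·B[:,1] = (-0.12396,+0.88862,-0.44157)
r₃ = r₁×r₂ = (+0.10639,+0.45434,+0.88445); SVD([r₁ r₂ r₃]) → R = UVᵀ:
  R  [+0.98657 -0.12396 +0.10639]
  R  [+0.06266 +0.88862 +0.45434]
  R  [-0.15086 -0.44157 +0.88445]
t = (-0.07194, -0.16609, +0.81865) m
tr R = 2.759645; θ = arccos((tr R − 1)/2) = 0.495307 rad = 28.379°
axis k = ((R−Rᵀ)₃₂, (R−Rᵀ)₁₃, (R−Rᵀ)₂₁) / (2 sinθ) = (-0.942460, +0.270613, +0.196312)
rvec = θ·k = (-0.466807, +0.134036, +0.097235)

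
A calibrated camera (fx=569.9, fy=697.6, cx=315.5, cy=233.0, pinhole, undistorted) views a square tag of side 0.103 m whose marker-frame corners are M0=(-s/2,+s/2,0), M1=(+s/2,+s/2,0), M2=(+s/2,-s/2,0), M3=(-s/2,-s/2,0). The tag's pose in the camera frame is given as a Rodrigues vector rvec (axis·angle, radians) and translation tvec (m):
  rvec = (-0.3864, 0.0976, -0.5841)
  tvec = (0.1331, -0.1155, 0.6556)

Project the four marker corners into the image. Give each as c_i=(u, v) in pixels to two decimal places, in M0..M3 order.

c0=(420.48, 180.76) c1=(496.84, 118.34) c2=(441.27, 43.75) c3=(369.21, 102.32)

Intrinsics K: fx=569.9, fy=697.6, cx=315.5, cy=233.0
Marker side s = 0.103 m; corners in marker frame (Z=0):
  M0 = (-0.0515, +0.0515, 0)
  M1 = (+0.0515, +0.0515, 0)
  M2 = (+0.0515, -0.0515, 0)
  M3 = (-0.0515, -0.0515, 0)
rvec = (-0.3864, 0.0976, -0.5841), |rvec| = θ = 0.70711 rad = 40.514°
Rodrigues: sinθ=0.64964, 1−cosθ=0.23976; R = I + sinθ·[k]× + (1−cosθ)·[k]×²:
    [+0.83184 +0.51854 +0.19789]
    [-0.55471 +0.76481 +0.32766]
    [+0.01856 -0.38233 +0.92384]
t = (0.1331, -0.1155, 0.6556) m
M0: Pc = R·M0+t = (+0.11697, -0.04754, +0.63495); u = 569.9·(+0.11697)/0.63495 + 315.5 = 420.4817, v = 697.6·(-0.04754)/0.63495 + 233.0 = 180.7645
M1: Pc = R·M1+t = (+0.20264, -0.10468, +0.63687); u = 569.9·(+0.20264)/0.63687 + 315.5 = 496.8368, v = 697.6·(-0.10468)/0.63687 + 233.0 = 118.3374
M2: Pc = R·M2+t = (+0.14923, -0.18346, +0.67625); u = 569.9·(+0.14923)/0.67625 + 315.5 = 441.2661, v = 697.6·(-0.18346)/0.67625 + 233.0 = 43.7515
M3: Pc = R·M3+t = (+0.06356, -0.12632, +0.67433); u = 569.9·(+0.06356)/0.67433 + 315.5 = 369.2126, v = 697.6·(-0.12632)/0.67433 + 233.0 = 102.3216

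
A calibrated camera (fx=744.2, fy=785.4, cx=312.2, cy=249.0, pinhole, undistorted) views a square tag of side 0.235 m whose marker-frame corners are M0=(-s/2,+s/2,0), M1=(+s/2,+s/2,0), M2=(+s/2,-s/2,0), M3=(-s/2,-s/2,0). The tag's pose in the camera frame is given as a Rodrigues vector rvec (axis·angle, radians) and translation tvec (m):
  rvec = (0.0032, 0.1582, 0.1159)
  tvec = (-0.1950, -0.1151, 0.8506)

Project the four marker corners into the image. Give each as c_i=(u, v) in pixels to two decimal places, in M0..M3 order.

c0=(35.42, 238.22) c1=(228.95, 263.30) c2=(252.85, 42.65) c3=(57.66, 26.87)

Intrinsics K: fx=744.2, fy=785.4, cx=312.2, cy=249.0
Marker side s = 0.235 m; corners in marker frame (Z=0):
  M0 = (-0.1175, +0.1175, 0)
  M1 = (+0.1175, +0.1175, 0)
  M2 = (+0.1175, -0.1175, 0)
  M3 = (-0.1175, -0.1175, 0)
rvec = (0.0032, 0.1582, 0.1159), |rvec| = θ = 0.19614 rad = 11.238°
Rodrigues: sinθ=0.19488, 1−cosθ=0.01917; R = I + sinθ·[k]× + (1−cosθ)·[k]×²:
    [+0.98083 -0.11491 +0.15737]
    [+0.11541 +0.99330 +0.00596]
    [-0.15700 +0.01232 +0.98752]
t = (-0.1950, -0.1151, 0.8506) m
M0: Pc = R·M0+t = (-0.32375, -0.01195, +0.87050); u = 744.2·(-0.32375)/0.87050 + 312.2 = 35.4218, v = 785.4·(-0.01195)/0.87050 + 249.0 = 238.2200
M1: Pc = R·M1+t = (-0.09325, +0.01517, +0.83360); u = 744.2·(-0.09325)/0.83360 + 312.2 = 228.9473, v = 785.4·(+0.01517)/0.83360 + 249.0 = 263.2962
M2: Pc = R·M2+t = (-0.06625, -0.21825, +0.83070); u = 744.2·(-0.06625)/0.83070 + 312.2 = 252.8481, v = 785.4·(-0.21825)/0.83070 + 249.0 = 42.6510
M3: Pc = R·M3+t = (-0.29675, -0.24537, +0.86760); u = 744.2·(-0.29675)/0.86760 + 312.2 = 57.6605, v = 785.4·(-0.24537)/0.86760 + 249.0 = 26.8743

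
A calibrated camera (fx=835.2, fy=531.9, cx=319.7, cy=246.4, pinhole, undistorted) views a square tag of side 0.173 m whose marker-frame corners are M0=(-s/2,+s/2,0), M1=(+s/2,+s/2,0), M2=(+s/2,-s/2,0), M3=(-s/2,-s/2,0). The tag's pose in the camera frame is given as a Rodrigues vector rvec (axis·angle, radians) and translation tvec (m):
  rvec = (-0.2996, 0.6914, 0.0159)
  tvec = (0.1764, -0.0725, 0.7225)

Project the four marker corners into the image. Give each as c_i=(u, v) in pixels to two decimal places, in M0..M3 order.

Intrinsics K: fx=835.2, fy=531.9, cx=319.7, cy=246.4
Marker side s = 0.173 m; corners in marker frame (Z=0):
  M0 = (-0.0865, +0.0865, 0)
  M1 = (+0.0865, +0.0865, 0)
  M2 = (+0.0865, -0.0865, 0)
  M3 = (-0.0865, -0.0865, 0)
rvec = (-0.2996, 0.6914, 0.0159), |rvec| = θ = 0.75369 rad = 43.183°
Rodrigues: sinθ=0.68433, 1−cosθ=0.27083; R = I + sinθ·[k]× + (1−cosθ)·[k]×²:
    [+0.77196 -0.11320 +0.62551]
    [-0.08432 +0.95708 +0.27727]
    [-0.63005 -0.26679 +0.72929]
t = (0.1764, -0.0725, 0.7225) m
M0: Pc = R·M0+t = (+0.09983, +0.01758, +0.75392); u = 835.2·(+0.09983)/0.75392 + 319.7 = 430.2962, v = 531.9·(+0.01758)/0.75392 + 246.4 = 258.8041
M1: Pc = R·M1+t = (+0.23338, +0.00299, +0.64492); u = 835.2·(+0.23338)/0.64492 + 319.7 = 621.9401, v = 531.9·(+0.00299)/0.64492 + 246.4 = 248.8691
M2: Pc = R·M2+t = (+0.25297, -0.16258, +0.69108); u = 835.2·(+0.25297)/0.69108 + 319.7 = 625.4218, v = 531.9·(-0.16258)/0.69108 + 246.4 = 121.2662
M3: Pc = R·M3+t = (+0.11942, -0.14799, +0.80008); u = 835.2·(+0.11942)/0.80008 + 319.7 = 444.3591, v = 531.9·(-0.14799)/0.80008 + 246.4 = 148.0120

c0=(430.30, 258.80) c1=(621.94, 248.87) c2=(625.42, 121.27) c3=(444.36, 148.01)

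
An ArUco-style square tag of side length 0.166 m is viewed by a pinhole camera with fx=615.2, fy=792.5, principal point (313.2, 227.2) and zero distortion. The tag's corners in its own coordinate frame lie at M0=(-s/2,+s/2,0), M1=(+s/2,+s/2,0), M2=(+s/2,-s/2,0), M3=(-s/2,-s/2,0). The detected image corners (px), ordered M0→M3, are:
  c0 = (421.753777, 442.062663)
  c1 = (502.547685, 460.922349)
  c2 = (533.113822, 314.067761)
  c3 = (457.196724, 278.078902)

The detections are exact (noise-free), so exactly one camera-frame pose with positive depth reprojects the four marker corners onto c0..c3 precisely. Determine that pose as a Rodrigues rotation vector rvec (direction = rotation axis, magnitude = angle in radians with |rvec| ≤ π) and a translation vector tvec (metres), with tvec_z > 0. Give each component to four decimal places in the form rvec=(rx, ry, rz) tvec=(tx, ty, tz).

rvec=(0.0157, -0.6015, 0.3023) tvec=(0.2245, 0.1525, 0.8231)

Intrinsics K: fx=615.2, fy=792.5, cx=313.2, cy=227.2
Marker side s = 0.166 m; corners in marker frame (Z=0):
  M0 = (-0.0830, +0.0830, 0)
  M1 = (+0.0830, +0.0830, 0)
  M2 = (+0.0830, -0.0830, 0)
  M3 = (-0.0830, -0.0830, 0)
Detected image corners:
  c0 = (421.753777, 442.062663) px
  c1 = (502.547685, 460.922349) px
  c2 = (533.113822, 314.067761) px
  c3 = (457.196724, 278.078902) px
Planar DLT: solve 8×8 A·h = b for H (H[2,2]=1):
  H  [+797.19660 -240.44423 +480.98431]
  H  [+419.60212 +900.20028 +373.98433]
  H  [+0.67958 -0.08869 +1.00000]
B = K⁻¹H; ‖b₁‖=1.214924, ‖b₂‖=1.214924; λ = 2/(‖b₁‖+‖b₂‖) = 0.823096, sign → tz>0 ⇒ λ=+0.823096
r₁ = λ·B[:,0] = (+0.78182,+0.27544,+0.55936); r₂ = λ·B[:,1] = (-0.28453,+0.95588,-0.07300)
r₃ = r₁×r₂ = (-0.55479,-0.10209,+0.82570); SVD([r₁ r₂ r₃]) → R = UVᵀ:
  R  [+0.78182 -0.28453 -0.55479]
  R  [+0.27544 +0.95588 -0.10209]
  R  [+0.55936 -0.07300 +0.82570]
t = (+0.22448, +0.15245, +0.82310) m
tr R = 2.563410; θ = arccos((tr R − 1)/2) = 0.673401 rad = 38.583°
axis k = ((R−Rᵀ)₃₂, (R−Rᵀ)₁₃, (R−Rᵀ)₂₁) / (2 sinθ) = (+0.023321, -0.893252, +0.448951)
rvec = θ·k = (+0.015705, -0.601517, +0.302324)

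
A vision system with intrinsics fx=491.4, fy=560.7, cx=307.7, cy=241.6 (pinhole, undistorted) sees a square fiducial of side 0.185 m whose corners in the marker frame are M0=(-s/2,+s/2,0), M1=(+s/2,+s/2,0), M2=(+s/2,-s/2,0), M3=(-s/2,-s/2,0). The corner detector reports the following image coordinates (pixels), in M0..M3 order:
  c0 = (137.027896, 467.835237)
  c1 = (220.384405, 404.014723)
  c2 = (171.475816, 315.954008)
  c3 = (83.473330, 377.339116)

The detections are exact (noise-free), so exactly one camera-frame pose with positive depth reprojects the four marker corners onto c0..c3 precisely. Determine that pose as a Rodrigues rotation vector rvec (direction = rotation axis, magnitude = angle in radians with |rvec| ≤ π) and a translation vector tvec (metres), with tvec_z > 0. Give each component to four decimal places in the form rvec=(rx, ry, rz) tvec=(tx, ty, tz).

rvec=(0.0714, -0.2723, -0.5357) tvec=(-0.2978, 0.2547, 0.9548)

Intrinsics K: fx=491.4, fy=560.7, cx=307.7, cy=241.6
Marker side s = 0.185 m; corners in marker frame (Z=0):
  M0 = (-0.0925, +0.0925, 0)
  M1 = (+0.0925, +0.0925, 0)
  M2 = (+0.0925, -0.0925, 0)
  M3 = (-0.0925, -0.0925, 0)
Detected image corners:
  c0 = (137.027896, 467.835237) px
  c1 = (220.384405, 404.014723) px
  c2 = (171.475816, 315.954008) px
  c3 = (83.473330, 377.339116) px
Planar DLT: solve 8×8 A·h = b for H (H[2,2]=1):
  H  [+501.03905 +298.74432 +154.41804]
  H  [-241.16673 +538.93499 +391.16191]
  H  [+0.24871 +0.14440 +1.00000]
B = K⁻¹H; ‖b₁‖=1.047292, ‖b₂‖=1.047292; λ = 2/(‖b₁‖+‖b₂‖) = 0.954843, sign → tz>0 ⇒ λ=+0.954843
r₁ = λ·B[:,0] = (+0.82487,-0.51302,+0.23747); r₂ = λ·B[:,1] = (+0.49416,+0.85837,+0.13788)
r₃ = r₁×r₂ = (-0.27457,+0.00362,+0.96156); SVD([r₁ r₂ r₃]) → R = UVᵀ:
  R  [+0.82487 +0.49416 -0.27457]
  R  [-0.51302 +0.85837 +0.00362]
  R  [+0.23747 +0.13788 +0.96156]
t = (-0.29784, +0.25470, +0.95484) m
tr R = 2.644802; θ = arccos((tr R − 1)/2) = 0.605178 rad = 34.674°
axis k = ((R−Rᵀ)₃₂, (R−Rᵀ)₁₃, (R−Rᵀ)₂₁) / (2 sinθ) = (+0.117995, -0.450027, -0.885185)
rvec = θ·k = (+0.071408, -0.272346, -0.535694)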